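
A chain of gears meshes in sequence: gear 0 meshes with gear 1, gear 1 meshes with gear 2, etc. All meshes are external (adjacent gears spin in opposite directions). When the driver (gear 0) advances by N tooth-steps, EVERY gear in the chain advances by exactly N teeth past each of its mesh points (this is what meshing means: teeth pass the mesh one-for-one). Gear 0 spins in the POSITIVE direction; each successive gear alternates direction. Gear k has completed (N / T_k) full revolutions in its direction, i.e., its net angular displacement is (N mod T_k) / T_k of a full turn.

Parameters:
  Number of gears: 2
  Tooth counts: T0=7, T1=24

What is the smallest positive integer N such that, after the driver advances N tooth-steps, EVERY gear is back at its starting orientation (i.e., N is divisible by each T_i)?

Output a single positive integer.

Gear k returns to start when N is a multiple of T_k.
All gears at start simultaneously when N is a common multiple of [7, 24]; the smallest such N is lcm(7, 24).
Start: lcm = T0 = 7
Fold in T1=24: gcd(7, 24) = 1; lcm(7, 24) = 7 * 24 / 1 = 168 / 1 = 168
Full cycle length = 168

Answer: 168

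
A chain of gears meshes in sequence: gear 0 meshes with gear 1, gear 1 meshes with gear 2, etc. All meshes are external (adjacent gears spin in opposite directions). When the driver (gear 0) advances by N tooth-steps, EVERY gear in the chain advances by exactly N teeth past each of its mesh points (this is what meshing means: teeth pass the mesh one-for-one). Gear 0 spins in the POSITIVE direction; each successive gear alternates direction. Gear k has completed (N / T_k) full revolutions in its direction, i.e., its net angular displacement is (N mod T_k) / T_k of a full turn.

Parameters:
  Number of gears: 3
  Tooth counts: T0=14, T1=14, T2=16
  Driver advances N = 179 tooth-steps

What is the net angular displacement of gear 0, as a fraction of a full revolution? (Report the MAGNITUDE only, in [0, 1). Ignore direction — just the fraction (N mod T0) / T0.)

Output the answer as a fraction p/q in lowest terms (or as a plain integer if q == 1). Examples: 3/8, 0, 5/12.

Chain of 3 gears, tooth counts: [14, 14, 16]
  gear 0: T0=14, direction=positive, advance = 179 mod 14 = 11 teeth = 11/14 turn
  gear 1: T1=14, direction=negative, advance = 179 mod 14 = 11 teeth = 11/14 turn
  gear 2: T2=16, direction=positive, advance = 179 mod 16 = 3 teeth = 3/16 turn
Gear 0: 179 mod 14 = 11
Fraction = 11 / 14 = 11/14 (gcd(11,14)=1) = 11/14

Answer: 11/14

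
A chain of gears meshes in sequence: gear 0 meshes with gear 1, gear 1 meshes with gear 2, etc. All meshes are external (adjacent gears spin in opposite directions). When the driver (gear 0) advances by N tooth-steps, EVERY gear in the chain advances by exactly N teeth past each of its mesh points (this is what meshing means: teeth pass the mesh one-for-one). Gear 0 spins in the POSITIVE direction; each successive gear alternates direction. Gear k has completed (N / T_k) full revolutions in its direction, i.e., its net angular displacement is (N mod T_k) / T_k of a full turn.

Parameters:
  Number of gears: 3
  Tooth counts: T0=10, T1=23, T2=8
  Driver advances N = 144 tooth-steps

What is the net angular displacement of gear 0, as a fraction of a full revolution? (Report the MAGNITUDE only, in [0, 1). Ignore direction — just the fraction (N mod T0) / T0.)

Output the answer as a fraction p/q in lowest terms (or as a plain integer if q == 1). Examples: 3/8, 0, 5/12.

Answer: 2/5

Derivation:
Chain of 3 gears, tooth counts: [10, 23, 8]
  gear 0: T0=10, direction=positive, advance = 144 mod 10 = 4 teeth = 4/10 turn
  gear 1: T1=23, direction=negative, advance = 144 mod 23 = 6 teeth = 6/23 turn
  gear 2: T2=8, direction=positive, advance = 144 mod 8 = 0 teeth = 0/8 turn
Gear 0: 144 mod 10 = 4
Fraction = 4 / 10 = 2/5 (gcd(4,10)=2) = 2/5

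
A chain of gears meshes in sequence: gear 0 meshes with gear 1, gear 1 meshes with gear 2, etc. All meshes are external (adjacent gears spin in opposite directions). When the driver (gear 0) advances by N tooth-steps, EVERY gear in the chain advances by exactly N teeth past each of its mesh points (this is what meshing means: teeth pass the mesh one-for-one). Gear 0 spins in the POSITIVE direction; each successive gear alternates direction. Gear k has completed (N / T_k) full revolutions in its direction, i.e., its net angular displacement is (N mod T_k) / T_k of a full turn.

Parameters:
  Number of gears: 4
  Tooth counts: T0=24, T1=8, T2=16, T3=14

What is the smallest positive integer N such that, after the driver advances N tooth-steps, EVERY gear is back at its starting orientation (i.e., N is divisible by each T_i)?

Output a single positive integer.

Answer: 336

Derivation:
Gear k returns to start when N is a multiple of T_k.
All gears at start simultaneously when N is a common multiple of [24, 8, 16, 14]; the smallest such N is lcm(24, 8, 16, 14).
Start: lcm = T0 = 24
Fold in T1=8: gcd(24, 8) = 8; lcm(24, 8) = 24 * 8 / 8 = 192 / 8 = 24
Fold in T2=16: gcd(24, 16) = 8; lcm(24, 16) = 24 * 16 / 8 = 384 / 8 = 48
Fold in T3=14: gcd(48, 14) = 2; lcm(48, 14) = 48 * 14 / 2 = 672 / 2 = 336
Full cycle length = 336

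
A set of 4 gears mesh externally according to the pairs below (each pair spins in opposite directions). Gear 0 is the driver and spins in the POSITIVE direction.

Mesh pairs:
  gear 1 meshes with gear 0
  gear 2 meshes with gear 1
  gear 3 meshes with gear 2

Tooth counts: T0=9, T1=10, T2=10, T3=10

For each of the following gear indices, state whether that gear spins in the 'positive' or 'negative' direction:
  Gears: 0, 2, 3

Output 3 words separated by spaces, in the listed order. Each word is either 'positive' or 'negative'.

Answer: positive positive negative

Derivation:
Gear 0 (driver): positive (depth 0)
  gear 1: meshes with gear 0 -> depth 1 -> negative (opposite of gear 0)
  gear 2: meshes with gear 1 -> depth 2 -> positive (opposite of gear 1)
  gear 3: meshes with gear 2 -> depth 3 -> negative (opposite of gear 2)
Queried indices 0, 2, 3 -> positive, positive, negative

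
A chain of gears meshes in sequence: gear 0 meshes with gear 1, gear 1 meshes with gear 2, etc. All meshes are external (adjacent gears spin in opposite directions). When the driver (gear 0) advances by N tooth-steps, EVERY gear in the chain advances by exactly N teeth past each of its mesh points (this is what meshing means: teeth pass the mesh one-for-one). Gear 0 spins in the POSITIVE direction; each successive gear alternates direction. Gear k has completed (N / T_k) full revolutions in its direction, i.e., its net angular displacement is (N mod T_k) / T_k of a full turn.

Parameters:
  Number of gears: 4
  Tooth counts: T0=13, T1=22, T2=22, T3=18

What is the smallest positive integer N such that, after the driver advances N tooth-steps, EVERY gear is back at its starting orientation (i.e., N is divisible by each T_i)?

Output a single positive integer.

Answer: 2574

Derivation:
Gear k returns to start when N is a multiple of T_k.
All gears at start simultaneously when N is a common multiple of [13, 22, 22, 18]; the smallest such N is lcm(13, 22, 22, 18).
Start: lcm = T0 = 13
Fold in T1=22: gcd(13, 22) = 1; lcm(13, 22) = 13 * 22 / 1 = 286 / 1 = 286
Fold in T2=22: gcd(286, 22) = 22; lcm(286, 22) = 286 * 22 / 22 = 6292 / 22 = 286
Fold in T3=18: gcd(286, 18) = 2; lcm(286, 18) = 286 * 18 / 2 = 5148 / 2 = 2574
Full cycle length = 2574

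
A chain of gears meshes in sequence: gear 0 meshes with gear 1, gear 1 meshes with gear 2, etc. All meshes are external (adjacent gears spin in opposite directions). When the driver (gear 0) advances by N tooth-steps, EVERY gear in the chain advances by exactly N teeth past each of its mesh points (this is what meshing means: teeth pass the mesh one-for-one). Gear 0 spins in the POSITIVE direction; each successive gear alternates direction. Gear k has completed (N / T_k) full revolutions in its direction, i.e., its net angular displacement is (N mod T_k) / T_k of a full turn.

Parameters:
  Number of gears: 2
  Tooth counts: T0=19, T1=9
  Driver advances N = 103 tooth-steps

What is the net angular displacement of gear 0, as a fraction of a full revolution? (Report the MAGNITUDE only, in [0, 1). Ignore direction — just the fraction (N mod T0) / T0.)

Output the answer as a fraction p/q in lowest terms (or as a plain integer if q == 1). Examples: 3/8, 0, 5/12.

Answer: 8/19

Derivation:
Chain of 2 gears, tooth counts: [19, 9]
  gear 0: T0=19, direction=positive, advance = 103 mod 19 = 8 teeth = 8/19 turn
  gear 1: T1=9, direction=negative, advance = 103 mod 9 = 4 teeth = 4/9 turn
Gear 0: 103 mod 19 = 8
Fraction = 8 / 19 = 8/19 (gcd(8,19)=1) = 8/19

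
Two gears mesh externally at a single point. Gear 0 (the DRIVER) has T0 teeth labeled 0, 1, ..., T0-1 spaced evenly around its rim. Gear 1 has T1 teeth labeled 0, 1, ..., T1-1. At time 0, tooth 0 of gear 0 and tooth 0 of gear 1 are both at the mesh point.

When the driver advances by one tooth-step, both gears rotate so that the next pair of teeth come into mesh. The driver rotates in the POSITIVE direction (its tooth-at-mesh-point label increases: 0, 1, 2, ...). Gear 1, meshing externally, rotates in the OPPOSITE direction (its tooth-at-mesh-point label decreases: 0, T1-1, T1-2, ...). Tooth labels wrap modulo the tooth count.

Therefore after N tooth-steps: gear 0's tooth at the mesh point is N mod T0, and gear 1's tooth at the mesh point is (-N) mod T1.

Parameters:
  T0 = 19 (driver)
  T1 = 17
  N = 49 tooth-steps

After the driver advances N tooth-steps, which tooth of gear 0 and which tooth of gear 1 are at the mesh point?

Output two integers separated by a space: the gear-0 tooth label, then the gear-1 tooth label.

Answer: 11 2

Derivation:
Gear 0 (driver, T0=19): tooth at mesh = N mod T0
  49 = 2 * 19 + 11, so 49 mod 19 = 11
  gear 0 tooth = 11
Gear 1 (driven, T1=17): tooth at mesh = (-N) mod T1
  49 = 2 * 17 + 15, so 49 mod 17 = 15
  (-49) mod 17 = (-15) mod 17 = 17 - 15 = 2
Mesh after 49 steps: gear-0 tooth 11 meets gear-1 tooth 2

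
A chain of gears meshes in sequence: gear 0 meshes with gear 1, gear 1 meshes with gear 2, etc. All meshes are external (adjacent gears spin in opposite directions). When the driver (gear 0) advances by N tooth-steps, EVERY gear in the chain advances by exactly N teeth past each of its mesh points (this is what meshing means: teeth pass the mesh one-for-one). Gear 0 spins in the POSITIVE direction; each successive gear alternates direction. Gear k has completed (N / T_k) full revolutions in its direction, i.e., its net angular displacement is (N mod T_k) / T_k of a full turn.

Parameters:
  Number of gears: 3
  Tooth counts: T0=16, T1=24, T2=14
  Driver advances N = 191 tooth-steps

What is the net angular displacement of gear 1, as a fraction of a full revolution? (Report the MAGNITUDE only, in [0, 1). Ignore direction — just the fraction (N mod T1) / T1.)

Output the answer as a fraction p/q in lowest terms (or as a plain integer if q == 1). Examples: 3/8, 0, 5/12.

Chain of 3 gears, tooth counts: [16, 24, 14]
  gear 0: T0=16, direction=positive, advance = 191 mod 16 = 15 teeth = 15/16 turn
  gear 1: T1=24, direction=negative, advance = 191 mod 24 = 23 teeth = 23/24 turn
  gear 2: T2=14, direction=positive, advance = 191 mod 14 = 9 teeth = 9/14 turn
Gear 1: 191 mod 24 = 23
Fraction = 23 / 24 = 23/24 (gcd(23,24)=1) = 23/24

Answer: 23/24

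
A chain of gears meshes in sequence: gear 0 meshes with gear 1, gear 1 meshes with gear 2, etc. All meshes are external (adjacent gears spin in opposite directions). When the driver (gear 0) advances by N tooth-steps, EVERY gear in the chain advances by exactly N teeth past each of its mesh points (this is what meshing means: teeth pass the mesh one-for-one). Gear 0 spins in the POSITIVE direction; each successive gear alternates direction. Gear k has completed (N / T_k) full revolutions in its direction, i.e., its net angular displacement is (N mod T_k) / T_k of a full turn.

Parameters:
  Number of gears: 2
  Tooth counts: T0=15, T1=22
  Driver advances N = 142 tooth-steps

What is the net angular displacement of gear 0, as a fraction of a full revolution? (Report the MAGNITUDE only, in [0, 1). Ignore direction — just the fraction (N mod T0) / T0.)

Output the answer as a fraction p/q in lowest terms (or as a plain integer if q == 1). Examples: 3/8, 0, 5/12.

Answer: 7/15

Derivation:
Chain of 2 gears, tooth counts: [15, 22]
  gear 0: T0=15, direction=positive, advance = 142 mod 15 = 7 teeth = 7/15 turn
  gear 1: T1=22, direction=negative, advance = 142 mod 22 = 10 teeth = 10/22 turn
Gear 0: 142 mod 15 = 7
Fraction = 7 / 15 = 7/15 (gcd(7,15)=1) = 7/15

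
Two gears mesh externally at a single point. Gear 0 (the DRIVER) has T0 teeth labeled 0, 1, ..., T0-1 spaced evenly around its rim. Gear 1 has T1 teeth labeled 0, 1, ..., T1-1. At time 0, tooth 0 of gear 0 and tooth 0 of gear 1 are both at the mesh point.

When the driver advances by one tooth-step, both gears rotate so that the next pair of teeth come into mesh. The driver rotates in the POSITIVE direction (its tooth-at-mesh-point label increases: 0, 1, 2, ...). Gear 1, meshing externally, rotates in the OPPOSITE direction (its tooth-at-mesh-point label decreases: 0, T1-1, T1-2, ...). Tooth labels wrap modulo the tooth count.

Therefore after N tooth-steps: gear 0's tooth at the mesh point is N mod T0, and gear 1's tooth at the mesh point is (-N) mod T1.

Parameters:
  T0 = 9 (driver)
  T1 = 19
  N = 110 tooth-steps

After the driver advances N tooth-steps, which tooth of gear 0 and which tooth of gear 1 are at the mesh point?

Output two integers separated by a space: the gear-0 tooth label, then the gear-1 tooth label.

Gear 0 (driver, T0=9): tooth at mesh = N mod T0
  110 = 12 * 9 + 2, so 110 mod 9 = 2
  gear 0 tooth = 2
Gear 1 (driven, T1=19): tooth at mesh = (-N) mod T1
  110 = 5 * 19 + 15, so 110 mod 19 = 15
  (-110) mod 19 = (-15) mod 19 = 19 - 15 = 4
Mesh after 110 steps: gear-0 tooth 2 meets gear-1 tooth 4

Answer: 2 4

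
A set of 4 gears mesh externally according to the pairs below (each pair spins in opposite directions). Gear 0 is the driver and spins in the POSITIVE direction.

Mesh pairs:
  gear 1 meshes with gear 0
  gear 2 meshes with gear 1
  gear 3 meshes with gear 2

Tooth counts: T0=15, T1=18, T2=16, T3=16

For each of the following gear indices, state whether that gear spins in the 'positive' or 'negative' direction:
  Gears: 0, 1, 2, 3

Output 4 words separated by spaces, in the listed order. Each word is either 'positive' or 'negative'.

Answer: positive negative positive negative

Derivation:
Gear 0 (driver): positive (depth 0)
  gear 1: meshes with gear 0 -> depth 1 -> negative (opposite of gear 0)
  gear 2: meshes with gear 1 -> depth 2 -> positive (opposite of gear 1)
  gear 3: meshes with gear 2 -> depth 3 -> negative (opposite of gear 2)
Queried indices 0, 1, 2, 3 -> positive, negative, positive, negative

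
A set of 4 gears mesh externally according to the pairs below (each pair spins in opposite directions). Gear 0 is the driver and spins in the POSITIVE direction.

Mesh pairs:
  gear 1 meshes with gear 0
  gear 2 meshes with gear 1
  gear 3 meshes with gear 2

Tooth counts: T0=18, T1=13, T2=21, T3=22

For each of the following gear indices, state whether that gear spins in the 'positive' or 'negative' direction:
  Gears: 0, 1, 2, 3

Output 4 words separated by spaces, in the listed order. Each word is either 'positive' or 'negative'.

Gear 0 (driver): positive (depth 0)
  gear 1: meshes with gear 0 -> depth 1 -> negative (opposite of gear 0)
  gear 2: meshes with gear 1 -> depth 2 -> positive (opposite of gear 1)
  gear 3: meshes with gear 2 -> depth 3 -> negative (opposite of gear 2)
Queried indices 0, 1, 2, 3 -> positive, negative, positive, negative

Answer: positive negative positive negative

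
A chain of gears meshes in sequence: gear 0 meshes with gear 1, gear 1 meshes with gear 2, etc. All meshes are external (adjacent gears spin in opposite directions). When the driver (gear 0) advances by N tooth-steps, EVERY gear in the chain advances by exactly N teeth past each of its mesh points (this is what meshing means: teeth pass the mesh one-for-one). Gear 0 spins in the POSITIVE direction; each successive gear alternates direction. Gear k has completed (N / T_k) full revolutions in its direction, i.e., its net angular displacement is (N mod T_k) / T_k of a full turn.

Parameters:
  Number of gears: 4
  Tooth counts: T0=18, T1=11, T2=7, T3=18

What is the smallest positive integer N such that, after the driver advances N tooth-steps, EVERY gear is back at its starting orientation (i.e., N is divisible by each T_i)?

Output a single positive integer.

Gear k returns to start when N is a multiple of T_k.
All gears at start simultaneously when N is a common multiple of [18, 11, 7, 18]; the smallest such N is lcm(18, 11, 7, 18).
Start: lcm = T0 = 18
Fold in T1=11: gcd(18, 11) = 1; lcm(18, 11) = 18 * 11 / 1 = 198 / 1 = 198
Fold in T2=7: gcd(198, 7) = 1; lcm(198, 7) = 198 * 7 / 1 = 1386 / 1 = 1386
Fold in T3=18: gcd(1386, 18) = 18; lcm(1386, 18) = 1386 * 18 / 18 = 24948 / 18 = 1386
Full cycle length = 1386

Answer: 1386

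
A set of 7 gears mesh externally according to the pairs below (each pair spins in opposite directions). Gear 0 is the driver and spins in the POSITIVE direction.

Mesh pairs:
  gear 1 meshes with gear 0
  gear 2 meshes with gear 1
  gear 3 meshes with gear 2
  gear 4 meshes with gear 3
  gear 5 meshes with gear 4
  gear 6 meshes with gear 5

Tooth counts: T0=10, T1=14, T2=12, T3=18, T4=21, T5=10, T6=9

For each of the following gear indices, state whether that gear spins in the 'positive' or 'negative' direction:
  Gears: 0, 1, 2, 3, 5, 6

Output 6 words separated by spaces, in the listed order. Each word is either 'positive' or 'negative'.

Answer: positive negative positive negative negative positive

Derivation:
Gear 0 (driver): positive (depth 0)
  gear 1: meshes with gear 0 -> depth 1 -> negative (opposite of gear 0)
  gear 2: meshes with gear 1 -> depth 2 -> positive (opposite of gear 1)
  gear 3: meshes with gear 2 -> depth 3 -> negative (opposite of gear 2)
  gear 4: meshes with gear 3 -> depth 4 -> positive (opposite of gear 3)
  gear 5: meshes with gear 4 -> depth 5 -> negative (opposite of gear 4)
  gear 6: meshes with gear 5 -> depth 6 -> positive (opposite of gear 5)
Queried indices 0, 1, 2, 3, 5, 6 -> positive, negative, positive, negative, negative, positive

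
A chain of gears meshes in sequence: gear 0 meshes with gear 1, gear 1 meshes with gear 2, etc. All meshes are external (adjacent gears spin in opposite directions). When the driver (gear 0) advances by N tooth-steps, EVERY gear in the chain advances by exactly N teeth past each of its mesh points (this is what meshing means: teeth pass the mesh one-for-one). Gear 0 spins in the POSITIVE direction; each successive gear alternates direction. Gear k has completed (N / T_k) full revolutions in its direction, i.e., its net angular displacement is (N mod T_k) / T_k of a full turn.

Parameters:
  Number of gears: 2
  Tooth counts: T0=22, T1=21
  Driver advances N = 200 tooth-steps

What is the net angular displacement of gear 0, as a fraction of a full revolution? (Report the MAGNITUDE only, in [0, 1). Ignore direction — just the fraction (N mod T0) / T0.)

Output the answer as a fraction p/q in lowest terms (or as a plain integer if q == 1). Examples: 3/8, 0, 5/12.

Answer: 1/11

Derivation:
Chain of 2 gears, tooth counts: [22, 21]
  gear 0: T0=22, direction=positive, advance = 200 mod 22 = 2 teeth = 2/22 turn
  gear 1: T1=21, direction=negative, advance = 200 mod 21 = 11 teeth = 11/21 turn
Gear 0: 200 mod 22 = 2
Fraction = 2 / 22 = 1/11 (gcd(2,22)=2) = 1/11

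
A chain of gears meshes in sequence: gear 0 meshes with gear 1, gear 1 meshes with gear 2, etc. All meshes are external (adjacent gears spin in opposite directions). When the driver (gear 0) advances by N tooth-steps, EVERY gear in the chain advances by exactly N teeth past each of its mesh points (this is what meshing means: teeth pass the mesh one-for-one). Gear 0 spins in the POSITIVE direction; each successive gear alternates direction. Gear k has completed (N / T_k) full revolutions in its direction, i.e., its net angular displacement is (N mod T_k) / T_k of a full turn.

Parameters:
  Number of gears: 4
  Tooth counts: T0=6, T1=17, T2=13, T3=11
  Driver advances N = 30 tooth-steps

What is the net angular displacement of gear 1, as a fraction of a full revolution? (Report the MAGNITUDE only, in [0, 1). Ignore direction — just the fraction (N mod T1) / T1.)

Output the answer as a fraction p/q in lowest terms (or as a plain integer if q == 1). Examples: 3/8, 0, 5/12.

Chain of 4 gears, tooth counts: [6, 17, 13, 11]
  gear 0: T0=6, direction=positive, advance = 30 mod 6 = 0 teeth = 0/6 turn
  gear 1: T1=17, direction=negative, advance = 30 mod 17 = 13 teeth = 13/17 turn
  gear 2: T2=13, direction=positive, advance = 30 mod 13 = 4 teeth = 4/13 turn
  gear 3: T3=11, direction=negative, advance = 30 mod 11 = 8 teeth = 8/11 turn
Gear 1: 30 mod 17 = 13
Fraction = 13 / 17 = 13/17 (gcd(13,17)=1) = 13/17

Answer: 13/17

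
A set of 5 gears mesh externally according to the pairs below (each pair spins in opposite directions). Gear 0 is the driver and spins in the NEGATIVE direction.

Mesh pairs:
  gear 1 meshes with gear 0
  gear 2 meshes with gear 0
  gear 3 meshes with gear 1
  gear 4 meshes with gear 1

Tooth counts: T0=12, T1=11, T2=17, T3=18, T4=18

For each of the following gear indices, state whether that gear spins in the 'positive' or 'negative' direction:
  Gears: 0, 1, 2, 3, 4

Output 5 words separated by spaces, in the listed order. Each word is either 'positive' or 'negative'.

Gear 0 (driver): negative (depth 0)
  gear 1: meshes with gear 0 -> depth 1 -> positive (opposite of gear 0)
  gear 2: meshes with gear 0 -> depth 1 -> positive (opposite of gear 0)
  gear 3: meshes with gear 1 -> depth 2 -> negative (opposite of gear 1)
  gear 4: meshes with gear 1 -> depth 2 -> negative (opposite of gear 1)
Queried indices 0, 1, 2, 3, 4 -> negative, positive, positive, negative, negative

Answer: negative positive positive negative negative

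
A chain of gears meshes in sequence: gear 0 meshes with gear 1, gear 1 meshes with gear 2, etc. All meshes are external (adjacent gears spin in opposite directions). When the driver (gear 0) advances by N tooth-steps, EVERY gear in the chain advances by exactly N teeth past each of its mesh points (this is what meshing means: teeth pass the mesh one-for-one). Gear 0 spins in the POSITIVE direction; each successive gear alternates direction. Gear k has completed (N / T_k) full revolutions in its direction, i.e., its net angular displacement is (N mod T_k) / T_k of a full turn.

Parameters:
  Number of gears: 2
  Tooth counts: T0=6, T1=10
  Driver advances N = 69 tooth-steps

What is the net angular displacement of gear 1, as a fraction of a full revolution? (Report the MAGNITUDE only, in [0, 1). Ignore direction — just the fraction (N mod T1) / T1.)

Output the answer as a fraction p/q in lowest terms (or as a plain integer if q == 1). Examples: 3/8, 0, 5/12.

Chain of 2 gears, tooth counts: [6, 10]
  gear 0: T0=6, direction=positive, advance = 69 mod 6 = 3 teeth = 3/6 turn
  gear 1: T1=10, direction=negative, advance = 69 mod 10 = 9 teeth = 9/10 turn
Gear 1: 69 mod 10 = 9
Fraction = 9 / 10 = 9/10 (gcd(9,10)=1) = 9/10

Answer: 9/10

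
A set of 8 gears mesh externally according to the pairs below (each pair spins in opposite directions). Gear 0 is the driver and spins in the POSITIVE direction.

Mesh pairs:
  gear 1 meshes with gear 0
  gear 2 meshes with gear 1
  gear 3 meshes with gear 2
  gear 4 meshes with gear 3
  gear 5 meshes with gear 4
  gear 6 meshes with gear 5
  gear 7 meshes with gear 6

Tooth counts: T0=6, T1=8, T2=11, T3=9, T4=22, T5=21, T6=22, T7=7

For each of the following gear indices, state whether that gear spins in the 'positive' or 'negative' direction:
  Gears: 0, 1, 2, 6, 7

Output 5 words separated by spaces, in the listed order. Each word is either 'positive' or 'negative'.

Gear 0 (driver): positive (depth 0)
  gear 1: meshes with gear 0 -> depth 1 -> negative (opposite of gear 0)
  gear 2: meshes with gear 1 -> depth 2 -> positive (opposite of gear 1)
  gear 3: meshes with gear 2 -> depth 3 -> negative (opposite of gear 2)
  gear 4: meshes with gear 3 -> depth 4 -> positive (opposite of gear 3)
  gear 5: meshes with gear 4 -> depth 5 -> negative (opposite of gear 4)
  gear 6: meshes with gear 5 -> depth 6 -> positive (opposite of gear 5)
  gear 7: meshes with gear 6 -> depth 7 -> negative (opposite of gear 6)
Queried indices 0, 1, 2, 6, 7 -> positive, negative, positive, positive, negative

Answer: positive negative positive positive negative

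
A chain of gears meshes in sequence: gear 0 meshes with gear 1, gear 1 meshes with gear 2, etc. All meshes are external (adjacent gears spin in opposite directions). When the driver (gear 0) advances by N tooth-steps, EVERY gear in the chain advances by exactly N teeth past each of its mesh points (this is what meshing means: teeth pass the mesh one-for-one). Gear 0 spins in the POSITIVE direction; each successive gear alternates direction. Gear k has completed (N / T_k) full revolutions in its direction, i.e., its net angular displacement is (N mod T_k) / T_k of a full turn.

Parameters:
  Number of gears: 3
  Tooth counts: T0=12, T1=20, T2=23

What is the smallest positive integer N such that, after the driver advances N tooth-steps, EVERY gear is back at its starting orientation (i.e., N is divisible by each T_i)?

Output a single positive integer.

Gear k returns to start when N is a multiple of T_k.
All gears at start simultaneously when N is a common multiple of [12, 20, 23]; the smallest such N is lcm(12, 20, 23).
Start: lcm = T0 = 12
Fold in T1=20: gcd(12, 20) = 4; lcm(12, 20) = 12 * 20 / 4 = 240 / 4 = 60
Fold in T2=23: gcd(60, 23) = 1; lcm(60, 23) = 60 * 23 / 1 = 1380 / 1 = 1380
Full cycle length = 1380

Answer: 1380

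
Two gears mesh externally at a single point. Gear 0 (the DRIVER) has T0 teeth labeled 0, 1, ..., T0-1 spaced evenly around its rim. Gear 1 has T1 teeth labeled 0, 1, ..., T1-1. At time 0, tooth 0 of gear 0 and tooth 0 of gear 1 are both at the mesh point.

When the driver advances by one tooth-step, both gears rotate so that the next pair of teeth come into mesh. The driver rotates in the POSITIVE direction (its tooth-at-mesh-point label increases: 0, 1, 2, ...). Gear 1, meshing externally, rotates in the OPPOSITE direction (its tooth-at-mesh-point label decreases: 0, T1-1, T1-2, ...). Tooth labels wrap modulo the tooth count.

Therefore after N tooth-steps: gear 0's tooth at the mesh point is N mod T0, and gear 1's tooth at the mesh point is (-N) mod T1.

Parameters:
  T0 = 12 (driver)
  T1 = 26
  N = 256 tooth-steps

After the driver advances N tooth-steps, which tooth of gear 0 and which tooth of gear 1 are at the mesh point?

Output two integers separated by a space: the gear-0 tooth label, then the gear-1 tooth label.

Gear 0 (driver, T0=12): tooth at mesh = N mod T0
  256 = 21 * 12 + 4, so 256 mod 12 = 4
  gear 0 tooth = 4
Gear 1 (driven, T1=26): tooth at mesh = (-N) mod T1
  256 = 9 * 26 + 22, so 256 mod 26 = 22
  (-256) mod 26 = (-22) mod 26 = 26 - 22 = 4
Mesh after 256 steps: gear-0 tooth 4 meets gear-1 tooth 4

Answer: 4 4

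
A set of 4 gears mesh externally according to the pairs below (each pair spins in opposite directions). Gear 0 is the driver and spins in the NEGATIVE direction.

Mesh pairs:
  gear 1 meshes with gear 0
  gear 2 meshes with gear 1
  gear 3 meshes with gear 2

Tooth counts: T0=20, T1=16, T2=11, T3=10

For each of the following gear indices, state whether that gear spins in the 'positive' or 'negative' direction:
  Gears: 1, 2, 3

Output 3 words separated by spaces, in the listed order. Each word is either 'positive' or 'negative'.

Answer: positive negative positive

Derivation:
Gear 0 (driver): negative (depth 0)
  gear 1: meshes with gear 0 -> depth 1 -> positive (opposite of gear 0)
  gear 2: meshes with gear 1 -> depth 2 -> negative (opposite of gear 1)
  gear 3: meshes with gear 2 -> depth 3 -> positive (opposite of gear 2)
Queried indices 1, 2, 3 -> positive, negative, positive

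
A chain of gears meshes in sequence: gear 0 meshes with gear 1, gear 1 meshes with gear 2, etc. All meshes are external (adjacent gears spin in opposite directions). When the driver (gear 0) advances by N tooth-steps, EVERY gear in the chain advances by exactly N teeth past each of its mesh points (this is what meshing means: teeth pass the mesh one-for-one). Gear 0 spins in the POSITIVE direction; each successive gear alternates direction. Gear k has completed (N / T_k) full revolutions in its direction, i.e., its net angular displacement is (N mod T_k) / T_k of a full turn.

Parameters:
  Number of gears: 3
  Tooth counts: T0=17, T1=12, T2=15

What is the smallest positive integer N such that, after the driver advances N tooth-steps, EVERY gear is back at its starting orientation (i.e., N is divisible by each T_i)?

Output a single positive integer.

Answer: 1020

Derivation:
Gear k returns to start when N is a multiple of T_k.
All gears at start simultaneously when N is a common multiple of [17, 12, 15]; the smallest such N is lcm(17, 12, 15).
Start: lcm = T0 = 17
Fold in T1=12: gcd(17, 12) = 1; lcm(17, 12) = 17 * 12 / 1 = 204 / 1 = 204
Fold in T2=15: gcd(204, 15) = 3; lcm(204, 15) = 204 * 15 / 3 = 3060 / 3 = 1020
Full cycle length = 1020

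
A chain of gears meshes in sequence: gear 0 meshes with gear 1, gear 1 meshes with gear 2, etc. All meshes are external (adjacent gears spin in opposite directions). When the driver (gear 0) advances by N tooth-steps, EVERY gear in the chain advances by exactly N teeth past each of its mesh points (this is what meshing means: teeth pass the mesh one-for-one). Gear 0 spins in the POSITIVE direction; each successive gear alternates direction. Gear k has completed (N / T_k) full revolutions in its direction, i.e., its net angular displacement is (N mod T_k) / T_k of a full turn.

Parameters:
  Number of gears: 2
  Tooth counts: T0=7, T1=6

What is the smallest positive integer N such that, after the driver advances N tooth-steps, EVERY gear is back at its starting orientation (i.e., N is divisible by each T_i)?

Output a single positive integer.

Gear k returns to start when N is a multiple of T_k.
All gears at start simultaneously when N is a common multiple of [7, 6]; the smallest such N is lcm(7, 6).
Start: lcm = T0 = 7
Fold in T1=6: gcd(7, 6) = 1; lcm(7, 6) = 7 * 6 / 1 = 42 / 1 = 42
Full cycle length = 42

Answer: 42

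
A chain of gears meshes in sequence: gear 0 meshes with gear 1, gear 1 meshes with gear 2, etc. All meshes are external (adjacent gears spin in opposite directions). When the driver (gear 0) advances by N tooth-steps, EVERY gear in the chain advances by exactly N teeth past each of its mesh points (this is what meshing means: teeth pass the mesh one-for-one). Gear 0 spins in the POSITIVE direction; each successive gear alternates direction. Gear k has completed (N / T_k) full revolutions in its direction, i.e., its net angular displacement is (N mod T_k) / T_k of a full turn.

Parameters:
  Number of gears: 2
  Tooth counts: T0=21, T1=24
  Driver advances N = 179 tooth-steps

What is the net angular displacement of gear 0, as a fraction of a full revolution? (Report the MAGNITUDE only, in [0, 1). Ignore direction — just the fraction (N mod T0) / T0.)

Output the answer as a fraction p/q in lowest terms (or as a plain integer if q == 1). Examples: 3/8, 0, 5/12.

Chain of 2 gears, tooth counts: [21, 24]
  gear 0: T0=21, direction=positive, advance = 179 mod 21 = 11 teeth = 11/21 turn
  gear 1: T1=24, direction=negative, advance = 179 mod 24 = 11 teeth = 11/24 turn
Gear 0: 179 mod 21 = 11
Fraction = 11 / 21 = 11/21 (gcd(11,21)=1) = 11/21

Answer: 11/21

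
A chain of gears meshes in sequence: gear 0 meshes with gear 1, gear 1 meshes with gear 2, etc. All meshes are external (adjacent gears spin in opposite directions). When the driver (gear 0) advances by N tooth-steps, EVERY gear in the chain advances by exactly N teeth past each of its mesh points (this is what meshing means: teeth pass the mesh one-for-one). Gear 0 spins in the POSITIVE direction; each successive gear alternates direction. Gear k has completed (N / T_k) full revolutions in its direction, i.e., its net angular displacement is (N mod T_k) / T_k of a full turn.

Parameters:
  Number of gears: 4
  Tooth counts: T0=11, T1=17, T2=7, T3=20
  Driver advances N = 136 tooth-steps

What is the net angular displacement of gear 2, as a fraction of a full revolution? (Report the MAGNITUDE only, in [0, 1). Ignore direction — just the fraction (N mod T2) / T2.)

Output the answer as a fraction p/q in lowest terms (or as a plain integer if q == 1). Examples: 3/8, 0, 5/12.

Chain of 4 gears, tooth counts: [11, 17, 7, 20]
  gear 0: T0=11, direction=positive, advance = 136 mod 11 = 4 teeth = 4/11 turn
  gear 1: T1=17, direction=negative, advance = 136 mod 17 = 0 teeth = 0/17 turn
  gear 2: T2=7, direction=positive, advance = 136 mod 7 = 3 teeth = 3/7 turn
  gear 3: T3=20, direction=negative, advance = 136 mod 20 = 16 teeth = 16/20 turn
Gear 2: 136 mod 7 = 3
Fraction = 3 / 7 = 3/7 (gcd(3,7)=1) = 3/7

Answer: 3/7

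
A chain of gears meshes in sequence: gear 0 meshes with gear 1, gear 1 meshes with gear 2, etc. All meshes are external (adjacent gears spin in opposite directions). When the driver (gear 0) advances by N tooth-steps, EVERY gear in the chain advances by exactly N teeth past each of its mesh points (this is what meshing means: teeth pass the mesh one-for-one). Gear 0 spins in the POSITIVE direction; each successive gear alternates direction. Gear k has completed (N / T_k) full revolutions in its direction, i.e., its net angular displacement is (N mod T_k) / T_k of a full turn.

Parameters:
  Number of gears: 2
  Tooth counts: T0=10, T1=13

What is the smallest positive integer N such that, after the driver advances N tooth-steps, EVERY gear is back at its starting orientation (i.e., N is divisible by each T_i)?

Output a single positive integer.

Gear k returns to start when N is a multiple of T_k.
All gears at start simultaneously when N is a common multiple of [10, 13]; the smallest such N is lcm(10, 13).
Start: lcm = T0 = 10
Fold in T1=13: gcd(10, 13) = 1; lcm(10, 13) = 10 * 13 / 1 = 130 / 1 = 130
Full cycle length = 130

Answer: 130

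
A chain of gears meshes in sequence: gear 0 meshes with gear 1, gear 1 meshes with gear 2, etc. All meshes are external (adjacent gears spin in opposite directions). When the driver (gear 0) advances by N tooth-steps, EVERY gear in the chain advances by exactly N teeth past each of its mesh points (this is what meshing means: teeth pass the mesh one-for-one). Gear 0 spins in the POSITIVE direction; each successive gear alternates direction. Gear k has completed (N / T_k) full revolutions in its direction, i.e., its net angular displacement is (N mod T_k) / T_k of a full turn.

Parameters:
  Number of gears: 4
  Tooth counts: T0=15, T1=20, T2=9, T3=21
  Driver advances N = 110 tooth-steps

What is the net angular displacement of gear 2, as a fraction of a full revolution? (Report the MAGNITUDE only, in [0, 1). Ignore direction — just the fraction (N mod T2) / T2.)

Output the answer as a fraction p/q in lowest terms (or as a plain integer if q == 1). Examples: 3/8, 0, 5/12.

Chain of 4 gears, tooth counts: [15, 20, 9, 21]
  gear 0: T0=15, direction=positive, advance = 110 mod 15 = 5 teeth = 5/15 turn
  gear 1: T1=20, direction=negative, advance = 110 mod 20 = 10 teeth = 10/20 turn
  gear 2: T2=9, direction=positive, advance = 110 mod 9 = 2 teeth = 2/9 turn
  gear 3: T3=21, direction=negative, advance = 110 mod 21 = 5 teeth = 5/21 turn
Gear 2: 110 mod 9 = 2
Fraction = 2 / 9 = 2/9 (gcd(2,9)=1) = 2/9

Answer: 2/9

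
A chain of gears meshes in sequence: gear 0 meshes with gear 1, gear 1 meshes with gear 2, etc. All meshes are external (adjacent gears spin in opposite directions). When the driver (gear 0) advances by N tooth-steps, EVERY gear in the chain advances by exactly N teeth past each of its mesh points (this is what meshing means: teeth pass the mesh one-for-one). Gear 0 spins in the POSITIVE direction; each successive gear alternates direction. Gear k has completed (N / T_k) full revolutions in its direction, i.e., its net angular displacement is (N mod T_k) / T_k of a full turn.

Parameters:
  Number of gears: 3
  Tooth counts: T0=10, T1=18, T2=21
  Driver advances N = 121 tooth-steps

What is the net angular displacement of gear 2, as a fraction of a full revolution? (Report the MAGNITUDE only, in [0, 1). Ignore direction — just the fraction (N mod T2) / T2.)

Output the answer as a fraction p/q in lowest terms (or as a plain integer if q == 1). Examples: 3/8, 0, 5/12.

Chain of 3 gears, tooth counts: [10, 18, 21]
  gear 0: T0=10, direction=positive, advance = 121 mod 10 = 1 teeth = 1/10 turn
  gear 1: T1=18, direction=negative, advance = 121 mod 18 = 13 teeth = 13/18 turn
  gear 2: T2=21, direction=positive, advance = 121 mod 21 = 16 teeth = 16/21 turn
Gear 2: 121 mod 21 = 16
Fraction = 16 / 21 = 16/21 (gcd(16,21)=1) = 16/21

Answer: 16/21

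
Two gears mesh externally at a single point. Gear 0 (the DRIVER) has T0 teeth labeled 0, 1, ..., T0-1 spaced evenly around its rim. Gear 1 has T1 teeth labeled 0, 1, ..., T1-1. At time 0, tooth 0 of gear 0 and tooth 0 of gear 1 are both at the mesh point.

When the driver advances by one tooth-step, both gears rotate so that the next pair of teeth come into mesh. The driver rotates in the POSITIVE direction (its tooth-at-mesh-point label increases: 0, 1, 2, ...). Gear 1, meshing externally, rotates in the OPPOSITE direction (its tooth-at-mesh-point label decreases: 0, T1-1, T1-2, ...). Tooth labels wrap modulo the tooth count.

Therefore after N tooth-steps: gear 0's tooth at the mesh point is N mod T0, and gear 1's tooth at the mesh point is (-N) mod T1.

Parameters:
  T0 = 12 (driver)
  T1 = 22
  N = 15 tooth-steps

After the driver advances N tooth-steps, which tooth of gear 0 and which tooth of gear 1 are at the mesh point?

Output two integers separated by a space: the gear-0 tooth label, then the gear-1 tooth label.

Answer: 3 7

Derivation:
Gear 0 (driver, T0=12): tooth at mesh = N mod T0
  15 = 1 * 12 + 3, so 15 mod 12 = 3
  gear 0 tooth = 3
Gear 1 (driven, T1=22): tooth at mesh = (-N) mod T1
  15 = 0 * 22 + 15, so 15 mod 22 = 15
  (-15) mod 22 = (-15) mod 22 = 22 - 15 = 7
Mesh after 15 steps: gear-0 tooth 3 meets gear-1 tooth 7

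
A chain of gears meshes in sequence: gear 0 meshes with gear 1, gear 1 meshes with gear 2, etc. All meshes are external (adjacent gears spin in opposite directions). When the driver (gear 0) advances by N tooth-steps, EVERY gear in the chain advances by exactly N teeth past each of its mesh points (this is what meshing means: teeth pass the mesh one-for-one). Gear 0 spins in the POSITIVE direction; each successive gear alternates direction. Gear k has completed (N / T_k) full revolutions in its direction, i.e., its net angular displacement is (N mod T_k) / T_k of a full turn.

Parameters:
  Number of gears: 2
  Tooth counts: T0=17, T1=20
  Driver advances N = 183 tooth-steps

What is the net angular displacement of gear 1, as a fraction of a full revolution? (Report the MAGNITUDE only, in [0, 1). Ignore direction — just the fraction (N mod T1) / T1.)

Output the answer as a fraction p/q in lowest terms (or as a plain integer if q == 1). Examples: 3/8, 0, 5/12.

Answer: 3/20

Derivation:
Chain of 2 gears, tooth counts: [17, 20]
  gear 0: T0=17, direction=positive, advance = 183 mod 17 = 13 teeth = 13/17 turn
  gear 1: T1=20, direction=negative, advance = 183 mod 20 = 3 teeth = 3/20 turn
Gear 1: 183 mod 20 = 3
Fraction = 3 / 20 = 3/20 (gcd(3,20)=1) = 3/20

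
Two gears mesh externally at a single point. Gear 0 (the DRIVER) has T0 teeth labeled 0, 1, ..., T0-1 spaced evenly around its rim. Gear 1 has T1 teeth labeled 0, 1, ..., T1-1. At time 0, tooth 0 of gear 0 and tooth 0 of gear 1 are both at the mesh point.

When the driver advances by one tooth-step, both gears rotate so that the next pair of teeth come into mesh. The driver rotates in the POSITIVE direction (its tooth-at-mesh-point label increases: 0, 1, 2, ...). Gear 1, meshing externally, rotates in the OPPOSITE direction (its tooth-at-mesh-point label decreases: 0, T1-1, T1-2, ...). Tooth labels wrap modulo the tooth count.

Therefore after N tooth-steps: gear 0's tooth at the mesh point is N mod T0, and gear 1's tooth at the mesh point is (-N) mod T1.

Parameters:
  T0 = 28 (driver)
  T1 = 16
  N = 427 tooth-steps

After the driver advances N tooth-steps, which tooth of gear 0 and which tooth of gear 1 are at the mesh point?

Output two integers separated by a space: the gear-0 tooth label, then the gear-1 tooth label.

Gear 0 (driver, T0=28): tooth at mesh = N mod T0
  427 = 15 * 28 + 7, so 427 mod 28 = 7
  gear 0 tooth = 7
Gear 1 (driven, T1=16): tooth at mesh = (-N) mod T1
  427 = 26 * 16 + 11, so 427 mod 16 = 11
  (-427) mod 16 = (-11) mod 16 = 16 - 11 = 5
Mesh after 427 steps: gear-0 tooth 7 meets gear-1 tooth 5

Answer: 7 5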